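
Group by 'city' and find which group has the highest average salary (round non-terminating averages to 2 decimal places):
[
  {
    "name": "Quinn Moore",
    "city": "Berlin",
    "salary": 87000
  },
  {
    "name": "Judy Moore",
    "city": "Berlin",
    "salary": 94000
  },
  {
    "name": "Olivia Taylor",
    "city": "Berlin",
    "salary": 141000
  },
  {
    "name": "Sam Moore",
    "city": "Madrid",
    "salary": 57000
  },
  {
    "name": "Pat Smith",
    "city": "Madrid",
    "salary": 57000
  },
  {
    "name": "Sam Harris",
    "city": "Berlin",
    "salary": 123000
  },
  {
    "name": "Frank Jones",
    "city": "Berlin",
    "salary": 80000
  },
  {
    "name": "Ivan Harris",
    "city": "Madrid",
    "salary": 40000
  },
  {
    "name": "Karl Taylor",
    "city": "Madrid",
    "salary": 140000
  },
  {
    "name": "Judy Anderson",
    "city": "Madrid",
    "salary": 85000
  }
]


Group by: city

Groups:
  Berlin: 5 people, avg salary = 525000/5 = $105000
  Madrid: 5 people, avg salary = 379000/5 = $75800

Highest average salary: Berlin ($105000)

Berlin ($105000)


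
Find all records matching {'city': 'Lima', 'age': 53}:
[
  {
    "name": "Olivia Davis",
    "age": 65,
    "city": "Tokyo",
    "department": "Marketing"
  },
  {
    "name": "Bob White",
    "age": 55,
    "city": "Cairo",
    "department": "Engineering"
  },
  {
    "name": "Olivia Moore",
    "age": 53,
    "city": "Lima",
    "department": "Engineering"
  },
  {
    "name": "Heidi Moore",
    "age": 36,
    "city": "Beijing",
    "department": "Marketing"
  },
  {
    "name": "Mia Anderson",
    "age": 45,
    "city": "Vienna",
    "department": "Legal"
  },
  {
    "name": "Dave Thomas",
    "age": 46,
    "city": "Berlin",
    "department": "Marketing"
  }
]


Search criteria: {'city': 'Lima', 'age': 53}

Checking 6 records:
  Olivia Davis: {city: Tokyo, age: 65}
  Bob White: {city: Cairo, age: 55}
  Olivia Moore: {city: Lima, age: 53} <-- MATCH
  Heidi Moore: {city: Beijing, age: 36}
  Mia Anderson: {city: Vienna, age: 45}
  Dave Thomas: {city: Berlin, age: 46}

Matches: ["Olivia Moore"]

["Olivia Moore"]


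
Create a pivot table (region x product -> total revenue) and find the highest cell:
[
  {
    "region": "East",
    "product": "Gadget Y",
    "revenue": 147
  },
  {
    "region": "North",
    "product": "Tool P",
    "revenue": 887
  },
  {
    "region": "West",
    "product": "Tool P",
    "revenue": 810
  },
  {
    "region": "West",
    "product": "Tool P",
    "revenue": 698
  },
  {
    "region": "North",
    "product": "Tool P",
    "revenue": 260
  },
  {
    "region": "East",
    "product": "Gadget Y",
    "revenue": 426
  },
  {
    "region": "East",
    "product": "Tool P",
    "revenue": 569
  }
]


Pivot: region (rows) x product (columns) -> total revenue

     Gadget Y      Tool P      
East           573           569  
North            0          1147  
West             0          1508  

Highest: West / Tool P = $1508

West / Tool P = $1508


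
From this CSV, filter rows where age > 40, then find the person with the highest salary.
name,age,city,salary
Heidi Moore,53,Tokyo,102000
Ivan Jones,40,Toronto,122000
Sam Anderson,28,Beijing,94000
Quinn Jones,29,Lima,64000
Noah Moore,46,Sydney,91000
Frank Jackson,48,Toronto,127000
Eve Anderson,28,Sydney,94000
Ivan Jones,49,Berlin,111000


Filter: age > 40
Sort by: salary (descending)

Filtered records (4):
  Frank Jackson, age 48, salary $127000
  Ivan Jones, age 49, salary $111000
  Heidi Moore, age 53, salary $102000
  Noah Moore, age 46, salary $91000

Highest salary: Frank Jackson ($127000)

Frank Jackson


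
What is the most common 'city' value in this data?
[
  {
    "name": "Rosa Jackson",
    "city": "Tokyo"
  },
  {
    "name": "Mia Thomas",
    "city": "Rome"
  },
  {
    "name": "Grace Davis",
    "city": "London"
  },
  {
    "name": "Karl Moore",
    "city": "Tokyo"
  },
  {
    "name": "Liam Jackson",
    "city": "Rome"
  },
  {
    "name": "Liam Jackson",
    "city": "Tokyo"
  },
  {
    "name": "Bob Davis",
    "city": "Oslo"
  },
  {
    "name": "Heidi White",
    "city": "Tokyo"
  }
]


Counting 'city' values across 8 records:

  Tokyo: 4 ####
  Rome: 2 ##
  London: 1 #
  Oslo: 1 #

Most common: Tokyo (4 times)

Tokyo (4 times)


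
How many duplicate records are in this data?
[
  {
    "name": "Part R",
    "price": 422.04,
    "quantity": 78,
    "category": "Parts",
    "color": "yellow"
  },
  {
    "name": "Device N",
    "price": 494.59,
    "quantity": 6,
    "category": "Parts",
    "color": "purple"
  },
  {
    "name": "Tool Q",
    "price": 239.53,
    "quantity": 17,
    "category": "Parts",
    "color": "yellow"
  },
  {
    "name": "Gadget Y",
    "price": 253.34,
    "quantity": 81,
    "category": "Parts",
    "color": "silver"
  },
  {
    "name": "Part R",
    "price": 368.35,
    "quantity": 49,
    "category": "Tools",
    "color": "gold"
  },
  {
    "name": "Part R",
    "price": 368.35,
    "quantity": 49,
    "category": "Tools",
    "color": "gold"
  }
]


Checking 6 records for duplicates:

  Row 1: Part R ($422.04, qty 78)
  Row 2: Device N ($494.59, qty 6)
  Row 3: Tool Q ($239.53, qty 17)
  Row 4: Gadget Y ($253.34, qty 81)
  Row 5: Part R ($368.35, qty 49)
  Row 6: Part R ($368.35, qty 49) <-- DUPLICATE

Duplicates found: 1
Unique records: 5

1 duplicates, 5 unique


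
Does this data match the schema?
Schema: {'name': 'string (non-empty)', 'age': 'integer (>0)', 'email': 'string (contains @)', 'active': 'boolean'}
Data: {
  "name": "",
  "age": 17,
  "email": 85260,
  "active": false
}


Validating each field against schema:
  name: FAIL ("" is an empty string)
  age: OK (positive integer)
  email: FAIL (85260 is not a string)
  active: OK (boolean)

Result: INVALID (2 errors: name, email)

INVALID (2 errors: name, email)


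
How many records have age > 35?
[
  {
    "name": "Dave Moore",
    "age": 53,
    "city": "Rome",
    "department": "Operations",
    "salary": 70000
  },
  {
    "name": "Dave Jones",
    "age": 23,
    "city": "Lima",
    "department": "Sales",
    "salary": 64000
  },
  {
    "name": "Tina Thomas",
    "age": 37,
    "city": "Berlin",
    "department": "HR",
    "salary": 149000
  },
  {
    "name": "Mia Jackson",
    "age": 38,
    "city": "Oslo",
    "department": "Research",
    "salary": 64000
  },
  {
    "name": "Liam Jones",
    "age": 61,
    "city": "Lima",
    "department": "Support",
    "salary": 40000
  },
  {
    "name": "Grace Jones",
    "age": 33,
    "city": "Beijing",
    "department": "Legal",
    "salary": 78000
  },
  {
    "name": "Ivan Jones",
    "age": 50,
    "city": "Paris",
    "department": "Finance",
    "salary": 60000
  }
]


Data: 7 records
Condition: age > 35

Checking each record:
  Dave Moore: 53 MATCH
  Dave Jones: 23
  Tina Thomas: 37 MATCH
  Mia Jackson: 38 MATCH
  Liam Jones: 61 MATCH
  Grace Jones: 33
  Ivan Jones: 50 MATCH

Count: 5

5


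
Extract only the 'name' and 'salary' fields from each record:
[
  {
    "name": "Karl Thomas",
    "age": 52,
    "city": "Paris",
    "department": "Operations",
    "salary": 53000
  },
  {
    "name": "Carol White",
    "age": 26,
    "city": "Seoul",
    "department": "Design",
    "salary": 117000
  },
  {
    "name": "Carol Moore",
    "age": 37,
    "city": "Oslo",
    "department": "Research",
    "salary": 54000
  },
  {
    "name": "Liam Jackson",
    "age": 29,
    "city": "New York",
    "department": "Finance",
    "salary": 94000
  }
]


Original: 4 records with fields: name, age, city, department, salary
Keep: ['name', 'salary']
Drop: ['age', 'city', 'department']
Result: 4 records, 2 fields each

[
  {
    "name": "Karl Thomas",
    "salary": 53000
  },
  {
    "name": "Carol White",
    "salary": 117000
  },
  {
    "name": "Carol Moore",
    "salary": 54000
  },
  {
    "name": "Liam Jackson",
    "salary": 94000
  }
]


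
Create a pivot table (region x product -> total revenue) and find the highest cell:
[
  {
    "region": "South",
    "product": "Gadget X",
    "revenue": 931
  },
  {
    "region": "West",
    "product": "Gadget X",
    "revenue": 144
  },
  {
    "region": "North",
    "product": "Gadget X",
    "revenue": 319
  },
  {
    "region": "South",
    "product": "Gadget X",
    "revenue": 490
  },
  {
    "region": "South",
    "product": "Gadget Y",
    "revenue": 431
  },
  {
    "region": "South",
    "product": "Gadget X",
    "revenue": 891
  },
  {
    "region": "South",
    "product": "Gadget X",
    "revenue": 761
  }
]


Pivot: region (rows) x product (columns) -> total revenue

     Gadget X      Gadget Y    
North          319             0  
South         3073           431  
West           144             0  

Highest: South / Gadget X = $3073

South / Gadget X = $3073


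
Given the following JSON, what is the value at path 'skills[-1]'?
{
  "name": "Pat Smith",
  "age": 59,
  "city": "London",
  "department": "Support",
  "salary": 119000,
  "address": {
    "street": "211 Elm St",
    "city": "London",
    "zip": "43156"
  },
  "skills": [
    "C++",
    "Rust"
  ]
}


Query: skills[-1]
Path: skills -> last element
Value: Rust

Rust


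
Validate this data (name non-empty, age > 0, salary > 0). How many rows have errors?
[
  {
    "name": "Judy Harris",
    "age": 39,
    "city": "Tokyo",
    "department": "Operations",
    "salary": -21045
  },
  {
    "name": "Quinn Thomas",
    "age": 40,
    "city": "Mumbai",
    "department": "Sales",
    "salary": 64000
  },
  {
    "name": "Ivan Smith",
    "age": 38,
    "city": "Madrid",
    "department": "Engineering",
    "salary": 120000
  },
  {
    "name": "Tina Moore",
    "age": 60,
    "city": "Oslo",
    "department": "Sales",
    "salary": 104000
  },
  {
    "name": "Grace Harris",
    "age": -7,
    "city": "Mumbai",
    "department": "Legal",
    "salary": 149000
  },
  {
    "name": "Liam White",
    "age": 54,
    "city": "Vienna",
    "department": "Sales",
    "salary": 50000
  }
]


Validating 6 records:
Rules: name non-empty, age > 0, salary > 0

  Row 1 (Judy Harris): negative salary: -21045
  Row 2 (Quinn Thomas): OK
  Row 3 (Ivan Smith): OK
  Row 4 (Tina Moore): OK
  Row 5 (Grace Harris): negative age: -7
  Row 6 (Liam White): OK

Total errors: 2

2 errors


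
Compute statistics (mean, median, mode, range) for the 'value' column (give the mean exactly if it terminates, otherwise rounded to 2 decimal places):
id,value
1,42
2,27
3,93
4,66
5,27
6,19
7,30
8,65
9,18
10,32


Data: [42, 27, 93, 66, 27, 19, 30, 65, 18, 32]
Count: 10
Sum: 419
Mean: 419/10 = 41.9
Sorted: [18, 19, 27, 27, 30, 32, 42, 65, 66, 93]
Median: 31.0
Mode: 27 (2 times)
Range: 93 - 18 = 75
Min: 18, Max: 93

mean=41.9, median=31.0, mode=27, range=75


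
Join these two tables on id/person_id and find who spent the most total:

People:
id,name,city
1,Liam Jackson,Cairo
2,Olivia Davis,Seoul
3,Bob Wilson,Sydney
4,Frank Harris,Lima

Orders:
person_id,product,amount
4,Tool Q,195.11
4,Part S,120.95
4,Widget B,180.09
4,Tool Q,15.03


Join on: people.id = orders.person_id

Joined rows:
  Frank Harris (Lima) bought Tool Q for $195.11
  Frank Harris (Lima) bought Part S for $120.95
  Frank Harris (Lima) bought Widget B for $180.09
  Frank Harris (Lima) bought Tool Q for $15.03

Total per person:
  Frank Harris: $511.18

Top spender: Frank Harris ($511.18)

Frank Harris ($511.18)


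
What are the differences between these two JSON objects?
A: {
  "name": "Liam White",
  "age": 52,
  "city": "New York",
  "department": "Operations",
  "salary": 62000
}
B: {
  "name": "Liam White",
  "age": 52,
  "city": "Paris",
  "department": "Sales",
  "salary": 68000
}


Comparing each field (in key order):
  name: same
  age: same
  city: DIFFERENT
  department: DIFFERENT
  salary: DIFFERENT
Differences:
  city: New York -> Paris
  department: Operations -> Sales
  salary: 62000 -> 68000

3 field(s) changed

3 changes: city, department, salary


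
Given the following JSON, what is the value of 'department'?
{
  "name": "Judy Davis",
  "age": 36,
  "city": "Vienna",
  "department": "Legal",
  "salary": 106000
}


Looking up field 'department'
Value: Legal

Legal


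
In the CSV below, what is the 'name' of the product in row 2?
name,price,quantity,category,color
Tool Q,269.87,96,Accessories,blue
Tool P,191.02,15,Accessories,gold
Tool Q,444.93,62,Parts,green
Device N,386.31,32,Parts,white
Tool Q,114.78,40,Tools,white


Query: Row 2 ('Tool P'), column 'name'
Value: Tool P

Tool P


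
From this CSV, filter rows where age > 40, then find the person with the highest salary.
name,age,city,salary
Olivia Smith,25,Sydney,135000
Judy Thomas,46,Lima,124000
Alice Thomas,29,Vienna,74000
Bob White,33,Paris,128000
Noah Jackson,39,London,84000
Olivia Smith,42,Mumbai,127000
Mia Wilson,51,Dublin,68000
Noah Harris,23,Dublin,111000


Filter: age > 40
Sort by: salary (descending)

Filtered records (3):
  Olivia Smith, age 42, salary $127000
  Judy Thomas, age 46, salary $124000
  Mia Wilson, age 51, salary $68000

Highest salary: Olivia Smith ($127000)

Olivia Smith


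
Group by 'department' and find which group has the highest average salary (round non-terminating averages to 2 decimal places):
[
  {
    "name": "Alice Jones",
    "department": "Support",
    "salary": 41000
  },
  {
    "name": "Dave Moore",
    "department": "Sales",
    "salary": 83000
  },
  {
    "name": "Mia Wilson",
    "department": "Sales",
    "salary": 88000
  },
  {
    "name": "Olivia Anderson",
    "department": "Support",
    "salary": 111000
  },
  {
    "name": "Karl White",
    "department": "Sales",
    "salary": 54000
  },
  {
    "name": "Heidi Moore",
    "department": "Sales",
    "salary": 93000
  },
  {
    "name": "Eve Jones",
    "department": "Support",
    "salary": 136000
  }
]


Group by: department

Groups:
  Sales: 4 people, avg salary = 318000/4 = $79500
  Support: 3 people, avg salary = 288000/3 = $96000

Highest average salary: Support ($96000)

Support ($96000)


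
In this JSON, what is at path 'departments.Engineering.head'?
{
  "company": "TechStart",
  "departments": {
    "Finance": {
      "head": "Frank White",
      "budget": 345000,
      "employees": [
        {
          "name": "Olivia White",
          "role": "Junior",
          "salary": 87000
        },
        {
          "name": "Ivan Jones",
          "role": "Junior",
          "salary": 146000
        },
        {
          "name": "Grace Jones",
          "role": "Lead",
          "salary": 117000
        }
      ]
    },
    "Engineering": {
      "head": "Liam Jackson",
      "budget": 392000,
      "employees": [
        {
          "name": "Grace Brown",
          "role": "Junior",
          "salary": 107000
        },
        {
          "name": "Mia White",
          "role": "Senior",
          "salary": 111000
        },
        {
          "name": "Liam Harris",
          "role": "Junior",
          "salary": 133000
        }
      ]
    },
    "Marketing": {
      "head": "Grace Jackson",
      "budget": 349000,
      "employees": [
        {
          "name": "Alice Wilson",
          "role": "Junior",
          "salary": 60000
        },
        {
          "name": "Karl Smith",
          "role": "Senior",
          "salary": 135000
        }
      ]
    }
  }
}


Path: departments.Engineering.head

Navigate:
  -> departments
  -> Engineering
  -> head = 'Liam Jackson'

Liam Jackson


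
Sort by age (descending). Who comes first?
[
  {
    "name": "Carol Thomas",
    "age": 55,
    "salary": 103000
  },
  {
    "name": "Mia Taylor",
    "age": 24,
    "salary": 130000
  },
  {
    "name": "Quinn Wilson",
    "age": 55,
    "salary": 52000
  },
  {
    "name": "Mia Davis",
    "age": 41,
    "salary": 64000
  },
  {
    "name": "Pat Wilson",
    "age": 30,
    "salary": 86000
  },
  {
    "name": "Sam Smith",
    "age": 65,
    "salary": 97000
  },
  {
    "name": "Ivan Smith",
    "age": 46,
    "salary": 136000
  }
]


Sort by: age (descending)

Sorted order:
  1. Sam Smith (age = 65)
  2. Carol Thomas (age = 55)
  3. Quinn Wilson (age = 55)
  4. Ivan Smith (age = 46)
  5. Mia Davis (age = 41)
  6. Pat Wilson (age = 30)
  7. Mia Taylor (age = 24)

First: Sam Smith

Sam Smith


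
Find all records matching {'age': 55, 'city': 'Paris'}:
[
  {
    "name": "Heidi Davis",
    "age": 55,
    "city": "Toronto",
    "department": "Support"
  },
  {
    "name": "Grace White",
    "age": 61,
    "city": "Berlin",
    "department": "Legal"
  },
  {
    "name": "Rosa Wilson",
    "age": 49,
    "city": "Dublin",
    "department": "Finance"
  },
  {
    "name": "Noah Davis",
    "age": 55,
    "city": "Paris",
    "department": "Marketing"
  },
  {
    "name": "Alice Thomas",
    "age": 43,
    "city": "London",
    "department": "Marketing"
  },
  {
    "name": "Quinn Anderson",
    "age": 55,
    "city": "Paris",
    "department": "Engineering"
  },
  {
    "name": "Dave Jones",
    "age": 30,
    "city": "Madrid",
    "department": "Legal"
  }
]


Search criteria: {'age': 55, 'city': 'Paris'}

Checking 7 records:
  Heidi Davis: {age: 55, city: Toronto}
  Grace White: {age: 61, city: Berlin}
  Rosa Wilson: {age: 49, city: Dublin}
  Noah Davis: {age: 55, city: Paris} <-- MATCH
  Alice Thomas: {age: 43, city: London}
  Quinn Anderson: {age: 55, city: Paris} <-- MATCH
  Dave Jones: {age: 30, city: Madrid}

Matches: ["Noah Davis", "Quinn Anderson"]

["Noah Davis", "Quinn Anderson"]


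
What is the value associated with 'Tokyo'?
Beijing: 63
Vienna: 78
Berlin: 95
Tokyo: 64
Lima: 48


Looking up key 'Tokyo'
Value: 64

64


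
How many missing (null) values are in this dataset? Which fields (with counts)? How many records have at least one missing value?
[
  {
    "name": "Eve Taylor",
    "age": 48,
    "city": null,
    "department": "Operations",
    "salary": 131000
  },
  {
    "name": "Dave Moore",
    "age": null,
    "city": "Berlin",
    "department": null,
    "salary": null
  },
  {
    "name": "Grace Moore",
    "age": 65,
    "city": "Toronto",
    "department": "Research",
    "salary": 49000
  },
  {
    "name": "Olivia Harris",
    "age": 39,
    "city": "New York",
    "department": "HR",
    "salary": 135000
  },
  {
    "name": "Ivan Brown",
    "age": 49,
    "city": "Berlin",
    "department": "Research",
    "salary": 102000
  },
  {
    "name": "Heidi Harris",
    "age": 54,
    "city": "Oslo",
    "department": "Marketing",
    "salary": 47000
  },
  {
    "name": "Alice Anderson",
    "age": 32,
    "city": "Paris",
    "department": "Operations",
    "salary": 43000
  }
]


Checking for missing (null) values in 7 records:

  Eve Taylor: city
  Dave Moore: age, department, salary
  Grace Moore: complete
  Olivia Harris: complete
  Ivan Brown: complete
  Heidi Harris: complete
  Alice Anderson: complete

Per field:
  name: 0 missing
  age: 1 missing
  city: 1 missing
  department: 1 missing
  salary: 1 missing

Total missing values: 4
Records with any missing: 2

4 missing values (age: 1, city: 1, department: 1, salary: 1); 2 incomplete records


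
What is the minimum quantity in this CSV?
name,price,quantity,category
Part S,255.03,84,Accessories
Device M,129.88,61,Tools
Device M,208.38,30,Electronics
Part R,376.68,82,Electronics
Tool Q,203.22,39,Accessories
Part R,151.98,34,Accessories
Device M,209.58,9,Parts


Computing minimum quantity:
Values: [84, 61, 30, 82, 39, 34, 9]
Min = 9

9


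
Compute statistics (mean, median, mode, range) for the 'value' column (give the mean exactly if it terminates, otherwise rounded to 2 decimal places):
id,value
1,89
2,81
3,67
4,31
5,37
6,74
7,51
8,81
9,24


Data: [89, 81, 67, 31, 37, 74, 51, 81, 24]
Count: 9
Sum: 535
Mean: 535/9 ≈ 59.44 (rounded to 2 decimal places)
Sorted: [24, 31, 37, 51, 67, 74, 81, 81, 89]
Median: 67.0
Mode: 81 (2 times)
Range: 89 - 24 = 65
Min: 24, Max: 89

mean≈59.44, median=67.0, mode=81, range=65


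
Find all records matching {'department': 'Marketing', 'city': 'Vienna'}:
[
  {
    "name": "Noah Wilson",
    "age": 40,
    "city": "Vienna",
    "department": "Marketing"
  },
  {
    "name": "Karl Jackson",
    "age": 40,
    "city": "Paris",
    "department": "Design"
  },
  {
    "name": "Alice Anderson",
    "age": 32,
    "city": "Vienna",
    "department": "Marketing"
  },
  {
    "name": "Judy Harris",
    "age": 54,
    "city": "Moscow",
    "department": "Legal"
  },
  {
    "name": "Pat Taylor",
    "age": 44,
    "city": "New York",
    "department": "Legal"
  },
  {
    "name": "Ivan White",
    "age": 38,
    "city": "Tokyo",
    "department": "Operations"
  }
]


Search criteria: {'department': 'Marketing', 'city': 'Vienna'}

Checking 6 records:
  Noah Wilson: {department: Marketing, city: Vienna} <-- MATCH
  Karl Jackson: {department: Design, city: Paris}
  Alice Anderson: {department: Marketing, city: Vienna} <-- MATCH
  Judy Harris: {department: Legal, city: Moscow}
  Pat Taylor: {department: Legal, city: New York}
  Ivan White: {department: Operations, city: Tokyo}

Matches: ["Noah Wilson", "Alice Anderson"]

["Noah Wilson", "Alice Anderson"]


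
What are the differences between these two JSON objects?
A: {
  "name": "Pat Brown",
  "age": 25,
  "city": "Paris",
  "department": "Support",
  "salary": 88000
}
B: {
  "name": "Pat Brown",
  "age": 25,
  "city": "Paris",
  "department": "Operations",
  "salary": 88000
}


Comparing each field (in key order):
  name: same
  age: same
  city: same
  department: DIFFERENT
  salary: same
Differences:
  department: Support -> Operations

1 field(s) changed

1 change: department


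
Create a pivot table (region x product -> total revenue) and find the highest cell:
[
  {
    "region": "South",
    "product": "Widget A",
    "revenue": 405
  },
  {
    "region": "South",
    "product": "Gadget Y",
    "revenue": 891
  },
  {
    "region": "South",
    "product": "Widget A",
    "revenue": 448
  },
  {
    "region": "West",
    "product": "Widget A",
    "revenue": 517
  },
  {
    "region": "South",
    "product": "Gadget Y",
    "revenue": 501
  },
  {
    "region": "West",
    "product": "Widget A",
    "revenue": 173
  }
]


Pivot: region (rows) x product (columns) -> total revenue

     Gadget Y      Widget A    
South         1392           853  
West             0           690  

Highest: South / Gadget Y = $1392

South / Gadget Y = $1392


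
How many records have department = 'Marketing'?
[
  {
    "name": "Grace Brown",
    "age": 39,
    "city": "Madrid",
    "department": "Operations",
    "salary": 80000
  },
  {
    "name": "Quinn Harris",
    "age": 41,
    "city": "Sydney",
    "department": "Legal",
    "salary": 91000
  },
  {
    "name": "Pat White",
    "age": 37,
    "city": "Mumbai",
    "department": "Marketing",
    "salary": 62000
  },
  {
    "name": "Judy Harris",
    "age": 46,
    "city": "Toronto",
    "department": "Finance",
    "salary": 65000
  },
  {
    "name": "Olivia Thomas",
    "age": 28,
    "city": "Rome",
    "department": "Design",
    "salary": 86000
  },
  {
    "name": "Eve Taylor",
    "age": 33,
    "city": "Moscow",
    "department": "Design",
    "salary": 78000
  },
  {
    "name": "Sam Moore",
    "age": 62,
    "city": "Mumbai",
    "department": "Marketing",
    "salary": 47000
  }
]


Data: 7 records
Condition: department = 'Marketing'

Checking each record:
  Grace Brown: Operations
  Quinn Harris: Legal
  Pat White: Marketing MATCH
  Judy Harris: Finance
  Olivia Thomas: Design
  Eve Taylor: Design
  Sam Moore: Marketing MATCH

Count: 2

2


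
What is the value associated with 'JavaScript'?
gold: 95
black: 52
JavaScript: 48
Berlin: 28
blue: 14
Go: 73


Looking up key 'JavaScript'
Value: 48

48


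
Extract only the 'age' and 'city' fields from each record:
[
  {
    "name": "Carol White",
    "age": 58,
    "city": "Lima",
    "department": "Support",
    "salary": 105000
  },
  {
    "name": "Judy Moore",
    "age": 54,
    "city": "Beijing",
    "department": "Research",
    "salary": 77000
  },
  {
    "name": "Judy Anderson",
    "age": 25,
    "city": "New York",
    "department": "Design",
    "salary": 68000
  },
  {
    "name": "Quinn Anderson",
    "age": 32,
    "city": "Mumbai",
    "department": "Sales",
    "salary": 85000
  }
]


Original: 4 records with fields: name, age, city, department, salary
Keep: ['age', 'city']
Drop: ['name', 'department', 'salary']
Result: 4 records, 2 fields each

[
  {
    "age": 58,
    "city": "Lima"
  },
  {
    "age": 54,
    "city": "Beijing"
  },
  {
    "age": 25,
    "city": "New York"
  },
  {
    "age": 32,
    "city": "Mumbai"
  }
]


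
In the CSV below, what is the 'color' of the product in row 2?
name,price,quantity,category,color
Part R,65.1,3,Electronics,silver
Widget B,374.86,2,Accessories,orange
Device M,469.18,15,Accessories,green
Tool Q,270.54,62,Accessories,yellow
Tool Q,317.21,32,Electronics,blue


Query: Row 2 ('Widget B'), column 'color'
Value: orange

orange


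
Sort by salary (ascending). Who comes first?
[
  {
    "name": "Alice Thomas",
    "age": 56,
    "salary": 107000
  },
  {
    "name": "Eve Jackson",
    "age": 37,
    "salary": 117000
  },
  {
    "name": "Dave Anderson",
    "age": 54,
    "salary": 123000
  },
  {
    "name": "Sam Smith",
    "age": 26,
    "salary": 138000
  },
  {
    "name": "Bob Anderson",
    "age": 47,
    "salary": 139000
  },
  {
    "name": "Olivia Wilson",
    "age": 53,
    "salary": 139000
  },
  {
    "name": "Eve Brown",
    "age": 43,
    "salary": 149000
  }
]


Sort by: salary (ascending)

Sorted order:
  1. Alice Thomas (salary = 107000)
  2. Eve Jackson (salary = 117000)
  3. Dave Anderson (salary = 123000)
  4. Sam Smith (salary = 138000)
  5. Bob Anderson (salary = 139000)
  6. Olivia Wilson (salary = 139000)
  7. Eve Brown (salary = 149000)

First: Alice Thomas

Alice Thomas


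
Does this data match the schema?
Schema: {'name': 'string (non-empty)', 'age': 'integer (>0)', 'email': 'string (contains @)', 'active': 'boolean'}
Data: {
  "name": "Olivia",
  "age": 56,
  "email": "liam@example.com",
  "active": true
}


Validating each field against schema:
  name: OK (non-empty string)
  age: OK (positive integer)
  email: OK (string with @)
  active: OK (boolean)

Result: VALID

VALID


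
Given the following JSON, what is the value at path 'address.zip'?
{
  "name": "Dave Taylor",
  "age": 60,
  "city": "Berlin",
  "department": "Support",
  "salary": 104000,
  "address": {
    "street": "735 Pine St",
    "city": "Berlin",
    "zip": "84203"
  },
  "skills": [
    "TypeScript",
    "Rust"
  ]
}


Query: address.zip
Path: address -> zip
Value: 84203

84203


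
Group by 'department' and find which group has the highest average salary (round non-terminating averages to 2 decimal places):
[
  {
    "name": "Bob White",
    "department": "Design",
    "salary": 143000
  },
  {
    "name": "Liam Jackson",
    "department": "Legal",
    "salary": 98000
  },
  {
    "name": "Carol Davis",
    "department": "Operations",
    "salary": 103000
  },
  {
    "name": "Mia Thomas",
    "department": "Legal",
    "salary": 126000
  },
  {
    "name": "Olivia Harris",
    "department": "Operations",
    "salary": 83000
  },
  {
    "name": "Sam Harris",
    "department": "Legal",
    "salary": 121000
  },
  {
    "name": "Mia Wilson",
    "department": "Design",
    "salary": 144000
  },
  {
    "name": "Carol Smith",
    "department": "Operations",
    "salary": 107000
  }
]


Group by: department

Groups:
  Design: 2 people, avg salary = 287000/2 = $143500
  Legal: 3 people, avg salary = 345000/3 = $115000
  Operations: 3 people, avg salary = 293000/3 ≈ $97666.67

Highest average salary: Design ($143500)

Design ($143500)


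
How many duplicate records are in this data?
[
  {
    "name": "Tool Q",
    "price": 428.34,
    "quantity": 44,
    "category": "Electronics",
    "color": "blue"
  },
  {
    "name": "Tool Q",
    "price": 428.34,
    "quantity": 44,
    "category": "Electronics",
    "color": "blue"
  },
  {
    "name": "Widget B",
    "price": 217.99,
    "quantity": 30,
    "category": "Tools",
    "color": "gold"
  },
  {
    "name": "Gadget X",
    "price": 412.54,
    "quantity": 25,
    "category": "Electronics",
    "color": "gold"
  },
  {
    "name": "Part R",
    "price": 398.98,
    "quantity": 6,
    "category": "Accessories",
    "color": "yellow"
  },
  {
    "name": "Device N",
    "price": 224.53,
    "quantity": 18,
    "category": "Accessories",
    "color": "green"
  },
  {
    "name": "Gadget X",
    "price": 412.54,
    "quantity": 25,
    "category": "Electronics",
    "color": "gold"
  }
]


Checking 7 records for duplicates:

  Row 1: Tool Q ($428.34, qty 44)
  Row 2: Tool Q ($428.34, qty 44) <-- DUPLICATE
  Row 3: Widget B ($217.99, qty 30)
  Row 4: Gadget X ($412.54, qty 25)
  Row 5: Part R ($398.98, qty 6)
  Row 6: Device N ($224.53, qty 18)
  Row 7: Gadget X ($412.54, qty 25) <-- DUPLICATE

Duplicates found: 2
Unique records: 5

2 duplicates, 5 unique


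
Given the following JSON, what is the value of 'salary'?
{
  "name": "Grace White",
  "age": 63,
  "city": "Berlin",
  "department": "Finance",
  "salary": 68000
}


Looking up field 'salary'
Value: 68000

68000


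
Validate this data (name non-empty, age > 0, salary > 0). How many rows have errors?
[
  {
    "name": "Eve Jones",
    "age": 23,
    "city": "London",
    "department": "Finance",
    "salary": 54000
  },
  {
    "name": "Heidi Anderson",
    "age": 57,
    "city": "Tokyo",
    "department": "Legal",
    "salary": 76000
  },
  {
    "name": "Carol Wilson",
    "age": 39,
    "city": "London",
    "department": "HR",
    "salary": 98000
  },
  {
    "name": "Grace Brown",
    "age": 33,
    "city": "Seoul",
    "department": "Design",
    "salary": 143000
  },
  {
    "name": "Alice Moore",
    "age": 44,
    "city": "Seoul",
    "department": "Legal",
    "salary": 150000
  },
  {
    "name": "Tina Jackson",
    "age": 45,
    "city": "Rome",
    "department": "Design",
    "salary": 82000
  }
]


Validating 6 records:
Rules: name non-empty, age > 0, salary > 0

  Row 1 (Eve Jones): OK
  Row 2 (Heidi Anderson): OK
  Row 3 (Carol Wilson): OK
  Row 4 (Grace Brown): OK
  Row 5 (Alice Moore): OK
  Row 6 (Tina Jackson): OK

Total errors: 0

0 errors


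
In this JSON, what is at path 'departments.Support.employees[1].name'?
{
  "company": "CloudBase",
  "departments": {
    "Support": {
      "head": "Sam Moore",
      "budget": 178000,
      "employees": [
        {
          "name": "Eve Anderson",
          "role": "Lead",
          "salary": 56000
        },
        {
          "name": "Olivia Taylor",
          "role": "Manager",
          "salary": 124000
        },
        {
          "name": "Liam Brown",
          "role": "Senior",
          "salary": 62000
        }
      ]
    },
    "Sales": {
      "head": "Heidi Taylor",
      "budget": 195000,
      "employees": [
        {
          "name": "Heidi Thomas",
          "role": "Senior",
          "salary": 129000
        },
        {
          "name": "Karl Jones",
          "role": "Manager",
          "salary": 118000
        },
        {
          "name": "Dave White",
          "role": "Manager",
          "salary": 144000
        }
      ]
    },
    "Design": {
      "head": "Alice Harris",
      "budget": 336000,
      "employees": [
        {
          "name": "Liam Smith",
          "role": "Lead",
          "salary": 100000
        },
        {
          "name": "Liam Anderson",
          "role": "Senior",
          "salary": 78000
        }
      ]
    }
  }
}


Path: departments.Support.employees[1].name

Navigate:
  -> departments
  -> Support
  -> employees[1].name = 'Olivia Taylor'

Olivia Taylor


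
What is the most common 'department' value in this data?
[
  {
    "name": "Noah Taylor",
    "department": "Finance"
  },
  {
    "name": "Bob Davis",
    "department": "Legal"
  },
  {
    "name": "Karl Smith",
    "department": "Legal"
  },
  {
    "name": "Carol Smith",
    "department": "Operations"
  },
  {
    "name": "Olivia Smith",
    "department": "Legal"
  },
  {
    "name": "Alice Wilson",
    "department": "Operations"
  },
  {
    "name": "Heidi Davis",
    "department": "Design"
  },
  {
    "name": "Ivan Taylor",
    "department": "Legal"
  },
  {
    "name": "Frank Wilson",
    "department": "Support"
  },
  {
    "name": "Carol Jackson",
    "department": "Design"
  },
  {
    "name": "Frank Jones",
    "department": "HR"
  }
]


Counting 'department' values across 11 records:

  Legal: 4 ####
  Operations: 2 ##
  Design: 2 ##
  Finance: 1 #
  Support: 1 #
  HR: 1 #

Most common: Legal (4 times)

Legal (4 times)


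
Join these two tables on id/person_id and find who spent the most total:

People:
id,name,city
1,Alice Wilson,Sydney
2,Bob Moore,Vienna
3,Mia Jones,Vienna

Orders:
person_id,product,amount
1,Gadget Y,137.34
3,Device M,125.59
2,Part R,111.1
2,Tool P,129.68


Join on: people.id = orders.person_id

Joined rows:
  Alice Wilson (Sydney) bought Gadget Y for $137.34
  Mia Jones (Vienna) bought Device M for $125.59
  Bob Moore (Vienna) bought Part R for $111.1
  Bob Moore (Vienna) bought Tool P for $129.68

Total per person:
  Bob Moore: $240.78
  Alice Wilson: $137.34
  Mia Jones: $125.59

Top spender: Bob Moore ($240.78)

Bob Moore ($240.78)


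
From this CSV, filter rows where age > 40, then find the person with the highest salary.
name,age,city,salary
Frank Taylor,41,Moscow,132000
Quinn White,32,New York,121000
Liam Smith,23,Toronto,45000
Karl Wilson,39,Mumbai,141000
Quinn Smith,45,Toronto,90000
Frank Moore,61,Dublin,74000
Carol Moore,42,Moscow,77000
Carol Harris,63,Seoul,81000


Filter: age > 40
Sort by: salary (descending)

Filtered records (5):
  Frank Taylor, age 41, salary $132000
  Quinn Smith, age 45, salary $90000
  Carol Harris, age 63, salary $81000
  Carol Moore, age 42, salary $77000
  Frank Moore, age 61, salary $74000

Highest salary: Frank Taylor ($132000)

Frank Taylor


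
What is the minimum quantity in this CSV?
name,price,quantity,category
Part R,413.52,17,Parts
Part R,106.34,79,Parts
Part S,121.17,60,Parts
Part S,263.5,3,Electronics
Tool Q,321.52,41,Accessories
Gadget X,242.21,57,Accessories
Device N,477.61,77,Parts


Computing minimum quantity:
Values: [17, 79, 60, 3, 41, 57, 77]
Min = 3

3


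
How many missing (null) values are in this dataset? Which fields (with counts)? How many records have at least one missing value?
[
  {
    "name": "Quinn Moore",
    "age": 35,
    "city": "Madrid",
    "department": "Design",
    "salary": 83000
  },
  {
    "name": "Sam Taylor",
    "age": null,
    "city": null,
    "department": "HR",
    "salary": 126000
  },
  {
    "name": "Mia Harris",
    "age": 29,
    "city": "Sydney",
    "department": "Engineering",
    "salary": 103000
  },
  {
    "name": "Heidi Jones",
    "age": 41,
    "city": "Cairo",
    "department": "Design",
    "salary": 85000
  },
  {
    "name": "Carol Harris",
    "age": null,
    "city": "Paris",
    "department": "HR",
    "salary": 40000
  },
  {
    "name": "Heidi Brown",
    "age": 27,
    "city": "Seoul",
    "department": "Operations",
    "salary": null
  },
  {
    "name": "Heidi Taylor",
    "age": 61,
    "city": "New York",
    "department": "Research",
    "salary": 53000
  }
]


Checking for missing (null) values in 7 records:

  Quinn Moore: complete
  Sam Taylor: age, city
  Mia Harris: complete
  Heidi Jones: complete
  Carol Harris: age
  Heidi Brown: salary
  Heidi Taylor: complete

Per field:
  name: 0 missing
  age: 2 missing
  city: 1 missing
  department: 0 missing
  salary: 1 missing

Total missing values: 4
Records with any missing: 3

4 missing values (age: 2, city: 1, salary: 1); 3 incomplete records


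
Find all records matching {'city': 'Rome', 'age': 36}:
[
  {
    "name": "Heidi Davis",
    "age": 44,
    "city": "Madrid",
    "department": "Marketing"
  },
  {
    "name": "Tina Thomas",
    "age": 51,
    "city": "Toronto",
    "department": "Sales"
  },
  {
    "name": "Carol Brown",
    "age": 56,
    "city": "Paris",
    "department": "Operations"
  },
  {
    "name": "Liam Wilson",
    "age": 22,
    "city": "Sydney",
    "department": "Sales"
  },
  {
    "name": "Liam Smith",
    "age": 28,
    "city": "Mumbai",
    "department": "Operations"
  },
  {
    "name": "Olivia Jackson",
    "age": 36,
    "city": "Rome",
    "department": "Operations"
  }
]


Search criteria: {'city': 'Rome', 'age': 36}

Checking 6 records:
  Heidi Davis: {city: Madrid, age: 44}
  Tina Thomas: {city: Toronto, age: 51}
  Carol Brown: {city: Paris, age: 56}
  Liam Wilson: {city: Sydney, age: 22}
  Liam Smith: {city: Mumbai, age: 28}
  Olivia Jackson: {city: Rome, age: 36} <-- MATCH

Matches: ["Olivia Jackson"]

["Olivia Jackson"]


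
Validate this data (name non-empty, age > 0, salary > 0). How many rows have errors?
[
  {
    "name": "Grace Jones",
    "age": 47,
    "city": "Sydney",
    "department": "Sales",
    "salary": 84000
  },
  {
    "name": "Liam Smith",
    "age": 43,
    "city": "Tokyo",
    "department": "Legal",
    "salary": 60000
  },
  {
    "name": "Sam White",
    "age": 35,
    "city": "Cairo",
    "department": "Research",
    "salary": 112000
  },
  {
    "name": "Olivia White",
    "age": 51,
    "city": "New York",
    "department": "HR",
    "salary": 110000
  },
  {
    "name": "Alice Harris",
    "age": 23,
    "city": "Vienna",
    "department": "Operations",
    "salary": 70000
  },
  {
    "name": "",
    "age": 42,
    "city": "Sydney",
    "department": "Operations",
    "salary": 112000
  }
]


Validating 6 records:
Rules: name non-empty, age > 0, salary > 0

  Row 1 (Grace Jones): OK
  Row 2 (Liam Smith): OK
  Row 3 (Sam White): OK
  Row 4 (Olivia White): OK
  Row 5 (Alice Harris): OK
  Row 6 (???): empty name

Total errors: 1

1 errors


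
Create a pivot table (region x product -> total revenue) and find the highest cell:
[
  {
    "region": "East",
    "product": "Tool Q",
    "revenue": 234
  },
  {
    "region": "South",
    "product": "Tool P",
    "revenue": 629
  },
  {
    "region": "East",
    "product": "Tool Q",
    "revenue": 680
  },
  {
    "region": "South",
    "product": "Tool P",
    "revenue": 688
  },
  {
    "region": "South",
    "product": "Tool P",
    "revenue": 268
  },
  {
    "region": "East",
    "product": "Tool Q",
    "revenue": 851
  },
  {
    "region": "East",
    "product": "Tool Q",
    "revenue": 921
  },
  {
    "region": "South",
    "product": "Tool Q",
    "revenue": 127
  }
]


Pivot: region (rows) x product (columns) -> total revenue

     Tool P        Tool Q      
East             0          2686  
South         1585           127  

Highest: East / Tool Q = $2686

East / Tool Q = $2686


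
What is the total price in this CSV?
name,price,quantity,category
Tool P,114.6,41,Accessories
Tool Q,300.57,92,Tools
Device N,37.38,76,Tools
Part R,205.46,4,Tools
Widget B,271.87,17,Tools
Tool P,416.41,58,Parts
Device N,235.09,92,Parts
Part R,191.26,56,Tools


Computing total price:
Values: [114.6, 300.57, 37.38, 205.46, 271.87, 416.41, 235.09, 191.26]
Sum = 1772.64

1772.64


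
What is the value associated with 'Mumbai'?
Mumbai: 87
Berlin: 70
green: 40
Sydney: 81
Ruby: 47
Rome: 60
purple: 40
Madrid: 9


Looking up key 'Mumbai'
Value: 87

87


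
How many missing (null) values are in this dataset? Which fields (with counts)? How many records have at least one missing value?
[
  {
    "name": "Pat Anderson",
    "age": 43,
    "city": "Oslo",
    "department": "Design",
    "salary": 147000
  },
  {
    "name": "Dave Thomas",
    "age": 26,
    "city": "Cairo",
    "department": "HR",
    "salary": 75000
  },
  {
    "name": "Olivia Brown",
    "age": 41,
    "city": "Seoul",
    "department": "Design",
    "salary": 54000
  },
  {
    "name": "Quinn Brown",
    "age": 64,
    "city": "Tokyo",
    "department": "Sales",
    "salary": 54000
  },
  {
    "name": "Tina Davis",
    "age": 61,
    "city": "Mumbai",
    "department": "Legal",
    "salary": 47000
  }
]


Checking for missing (null) values in 5 records:

  Pat Anderson: complete
  Dave Thomas: complete
  Olivia Brown: complete
  Quinn Brown: complete
  Tina Davis: complete

Per field:
  name: 0 missing
  age: 0 missing
  city: 0 missing
  department: 0 missing
  salary: 0 missing

Total missing values: 0
Records with any missing: 0

0 missing values (none); 0 incomplete records
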